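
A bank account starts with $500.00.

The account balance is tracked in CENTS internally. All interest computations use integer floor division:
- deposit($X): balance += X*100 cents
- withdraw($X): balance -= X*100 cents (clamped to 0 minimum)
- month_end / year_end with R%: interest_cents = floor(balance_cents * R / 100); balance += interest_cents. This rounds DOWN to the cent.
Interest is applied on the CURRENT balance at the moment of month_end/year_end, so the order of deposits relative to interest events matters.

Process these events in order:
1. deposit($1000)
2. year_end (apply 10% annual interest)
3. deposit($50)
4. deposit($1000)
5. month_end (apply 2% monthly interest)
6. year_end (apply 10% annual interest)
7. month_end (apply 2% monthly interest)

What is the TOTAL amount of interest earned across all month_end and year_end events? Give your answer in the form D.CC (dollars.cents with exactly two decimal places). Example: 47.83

Answer: 539.98

Derivation:
After 1 (deposit($1000)): balance=$1500.00 total_interest=$0.00
After 2 (year_end (apply 10% annual interest)): balance=$1650.00 total_interest=$150.00
After 3 (deposit($50)): balance=$1700.00 total_interest=$150.00
After 4 (deposit($1000)): balance=$2700.00 total_interest=$150.00
After 5 (month_end (apply 2% monthly interest)): balance=$2754.00 total_interest=$204.00
After 6 (year_end (apply 10% annual interest)): balance=$3029.40 total_interest=$479.40
After 7 (month_end (apply 2% monthly interest)): balance=$3089.98 total_interest=$539.98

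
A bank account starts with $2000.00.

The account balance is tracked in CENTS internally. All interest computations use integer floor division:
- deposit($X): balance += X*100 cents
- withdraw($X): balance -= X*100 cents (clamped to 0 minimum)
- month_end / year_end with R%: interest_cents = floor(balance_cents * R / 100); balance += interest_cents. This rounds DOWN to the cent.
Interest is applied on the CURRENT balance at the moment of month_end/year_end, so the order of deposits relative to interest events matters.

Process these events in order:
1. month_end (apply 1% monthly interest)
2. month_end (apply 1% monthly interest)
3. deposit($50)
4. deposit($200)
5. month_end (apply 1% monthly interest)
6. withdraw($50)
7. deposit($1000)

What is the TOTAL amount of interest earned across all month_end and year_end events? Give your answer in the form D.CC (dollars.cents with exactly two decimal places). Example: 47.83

After 1 (month_end (apply 1% monthly interest)): balance=$2020.00 total_interest=$20.00
After 2 (month_end (apply 1% monthly interest)): balance=$2040.20 total_interest=$40.20
After 3 (deposit($50)): balance=$2090.20 total_interest=$40.20
After 4 (deposit($200)): balance=$2290.20 total_interest=$40.20
After 5 (month_end (apply 1% monthly interest)): balance=$2313.10 total_interest=$63.10
After 6 (withdraw($50)): balance=$2263.10 total_interest=$63.10
After 7 (deposit($1000)): balance=$3263.10 total_interest=$63.10

Answer: 63.10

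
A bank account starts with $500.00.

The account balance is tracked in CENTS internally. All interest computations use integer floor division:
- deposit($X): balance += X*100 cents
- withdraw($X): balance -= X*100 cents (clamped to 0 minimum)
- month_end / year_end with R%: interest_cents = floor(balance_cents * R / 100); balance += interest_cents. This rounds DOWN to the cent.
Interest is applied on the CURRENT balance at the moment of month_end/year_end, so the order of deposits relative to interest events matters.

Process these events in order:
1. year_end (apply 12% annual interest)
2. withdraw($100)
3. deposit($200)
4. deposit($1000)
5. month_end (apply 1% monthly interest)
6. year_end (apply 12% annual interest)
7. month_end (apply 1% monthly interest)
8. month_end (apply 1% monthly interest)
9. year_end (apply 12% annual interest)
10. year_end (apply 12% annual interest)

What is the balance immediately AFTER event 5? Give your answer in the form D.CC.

Answer: 1676.60

Derivation:
After 1 (year_end (apply 12% annual interest)): balance=$560.00 total_interest=$60.00
After 2 (withdraw($100)): balance=$460.00 total_interest=$60.00
After 3 (deposit($200)): balance=$660.00 total_interest=$60.00
After 4 (deposit($1000)): balance=$1660.00 total_interest=$60.00
After 5 (month_end (apply 1% monthly interest)): balance=$1676.60 total_interest=$76.60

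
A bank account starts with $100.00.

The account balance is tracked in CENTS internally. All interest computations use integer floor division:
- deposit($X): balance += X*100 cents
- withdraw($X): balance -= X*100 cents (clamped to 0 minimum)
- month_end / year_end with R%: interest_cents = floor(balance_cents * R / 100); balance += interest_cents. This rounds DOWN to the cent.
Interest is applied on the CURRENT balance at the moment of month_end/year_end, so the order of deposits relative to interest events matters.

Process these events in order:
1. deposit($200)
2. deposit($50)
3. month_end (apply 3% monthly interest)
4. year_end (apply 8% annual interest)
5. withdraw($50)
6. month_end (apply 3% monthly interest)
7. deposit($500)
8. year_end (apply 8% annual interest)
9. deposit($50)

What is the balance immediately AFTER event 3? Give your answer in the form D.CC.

After 1 (deposit($200)): balance=$300.00 total_interest=$0.00
After 2 (deposit($50)): balance=$350.00 total_interest=$0.00
After 3 (month_end (apply 3% monthly interest)): balance=$360.50 total_interest=$10.50

Answer: 360.50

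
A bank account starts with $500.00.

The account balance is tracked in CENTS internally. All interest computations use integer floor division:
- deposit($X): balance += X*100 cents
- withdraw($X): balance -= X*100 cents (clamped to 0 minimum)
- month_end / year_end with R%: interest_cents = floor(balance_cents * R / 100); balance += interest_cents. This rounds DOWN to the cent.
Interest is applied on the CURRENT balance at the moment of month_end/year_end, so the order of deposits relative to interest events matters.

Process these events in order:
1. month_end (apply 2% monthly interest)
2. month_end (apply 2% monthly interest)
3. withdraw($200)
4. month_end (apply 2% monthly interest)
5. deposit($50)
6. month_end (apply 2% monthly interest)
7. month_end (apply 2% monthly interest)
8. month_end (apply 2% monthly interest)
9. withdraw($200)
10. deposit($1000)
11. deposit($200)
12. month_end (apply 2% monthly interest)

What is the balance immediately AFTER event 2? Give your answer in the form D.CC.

Answer: 520.20

Derivation:
After 1 (month_end (apply 2% monthly interest)): balance=$510.00 total_interest=$10.00
After 2 (month_end (apply 2% monthly interest)): balance=$520.20 total_interest=$20.20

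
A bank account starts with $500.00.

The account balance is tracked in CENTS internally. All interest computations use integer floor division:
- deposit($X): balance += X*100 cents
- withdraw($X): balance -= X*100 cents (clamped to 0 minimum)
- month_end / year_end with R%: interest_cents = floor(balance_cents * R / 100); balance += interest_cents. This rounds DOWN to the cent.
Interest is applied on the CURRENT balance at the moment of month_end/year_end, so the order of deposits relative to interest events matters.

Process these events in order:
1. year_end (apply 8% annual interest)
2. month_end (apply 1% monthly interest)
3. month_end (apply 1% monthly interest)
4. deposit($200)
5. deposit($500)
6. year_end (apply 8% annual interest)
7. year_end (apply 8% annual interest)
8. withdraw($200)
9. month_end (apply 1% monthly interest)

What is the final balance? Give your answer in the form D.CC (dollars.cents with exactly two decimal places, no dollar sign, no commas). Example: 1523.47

Answer: 1271.56

Derivation:
After 1 (year_end (apply 8% annual interest)): balance=$540.00 total_interest=$40.00
After 2 (month_end (apply 1% monthly interest)): balance=$545.40 total_interest=$45.40
After 3 (month_end (apply 1% monthly interest)): balance=$550.85 total_interest=$50.85
After 4 (deposit($200)): balance=$750.85 total_interest=$50.85
After 5 (deposit($500)): balance=$1250.85 total_interest=$50.85
After 6 (year_end (apply 8% annual interest)): balance=$1350.91 total_interest=$150.91
After 7 (year_end (apply 8% annual interest)): balance=$1458.98 total_interest=$258.98
After 8 (withdraw($200)): balance=$1258.98 total_interest=$258.98
After 9 (month_end (apply 1% monthly interest)): balance=$1271.56 total_interest=$271.56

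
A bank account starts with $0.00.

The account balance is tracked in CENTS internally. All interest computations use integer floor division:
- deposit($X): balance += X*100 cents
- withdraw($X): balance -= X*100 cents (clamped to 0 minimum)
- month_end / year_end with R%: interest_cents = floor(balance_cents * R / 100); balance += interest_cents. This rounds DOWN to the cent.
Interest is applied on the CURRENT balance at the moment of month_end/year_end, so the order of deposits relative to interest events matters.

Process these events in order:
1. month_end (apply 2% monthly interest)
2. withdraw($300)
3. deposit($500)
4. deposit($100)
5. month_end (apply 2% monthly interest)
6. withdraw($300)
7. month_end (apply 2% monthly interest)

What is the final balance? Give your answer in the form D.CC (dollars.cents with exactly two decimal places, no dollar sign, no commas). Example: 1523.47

After 1 (month_end (apply 2% monthly interest)): balance=$0.00 total_interest=$0.00
After 2 (withdraw($300)): balance=$0.00 total_interest=$0.00
After 3 (deposit($500)): balance=$500.00 total_interest=$0.00
After 4 (deposit($100)): balance=$600.00 total_interest=$0.00
After 5 (month_end (apply 2% monthly interest)): balance=$612.00 total_interest=$12.00
After 6 (withdraw($300)): balance=$312.00 total_interest=$12.00
After 7 (month_end (apply 2% monthly interest)): balance=$318.24 total_interest=$18.24

Answer: 318.24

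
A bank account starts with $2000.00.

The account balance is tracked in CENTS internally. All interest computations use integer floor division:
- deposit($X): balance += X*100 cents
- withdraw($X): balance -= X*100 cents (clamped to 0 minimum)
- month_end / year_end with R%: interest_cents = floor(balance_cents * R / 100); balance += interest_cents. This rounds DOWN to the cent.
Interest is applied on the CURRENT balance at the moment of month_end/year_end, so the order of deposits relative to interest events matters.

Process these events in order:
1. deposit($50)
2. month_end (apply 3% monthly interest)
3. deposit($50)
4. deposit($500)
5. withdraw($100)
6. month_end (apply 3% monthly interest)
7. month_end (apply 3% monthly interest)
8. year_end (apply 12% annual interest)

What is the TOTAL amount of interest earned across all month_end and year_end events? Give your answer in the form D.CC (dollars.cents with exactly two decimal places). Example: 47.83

After 1 (deposit($50)): balance=$2050.00 total_interest=$0.00
After 2 (month_end (apply 3% monthly interest)): balance=$2111.50 total_interest=$61.50
After 3 (deposit($50)): balance=$2161.50 total_interest=$61.50
After 4 (deposit($500)): balance=$2661.50 total_interest=$61.50
After 5 (withdraw($100)): balance=$2561.50 total_interest=$61.50
After 6 (month_end (apply 3% monthly interest)): balance=$2638.34 total_interest=$138.34
After 7 (month_end (apply 3% monthly interest)): balance=$2717.49 total_interest=$217.49
After 8 (year_end (apply 12% annual interest)): balance=$3043.58 total_interest=$543.58

Answer: 543.58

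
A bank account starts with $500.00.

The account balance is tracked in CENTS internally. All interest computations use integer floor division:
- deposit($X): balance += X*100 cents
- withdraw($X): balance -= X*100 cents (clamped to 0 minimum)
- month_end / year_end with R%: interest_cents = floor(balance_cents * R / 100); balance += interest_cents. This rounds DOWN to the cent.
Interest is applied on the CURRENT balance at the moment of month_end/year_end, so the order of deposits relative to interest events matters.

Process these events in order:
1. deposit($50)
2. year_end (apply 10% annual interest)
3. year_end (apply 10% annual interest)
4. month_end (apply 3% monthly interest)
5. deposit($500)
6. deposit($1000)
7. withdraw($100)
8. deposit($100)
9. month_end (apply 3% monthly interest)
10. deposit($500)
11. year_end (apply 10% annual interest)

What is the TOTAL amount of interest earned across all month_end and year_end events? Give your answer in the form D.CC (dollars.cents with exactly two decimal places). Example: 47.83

Answer: 476.12

Derivation:
After 1 (deposit($50)): balance=$550.00 total_interest=$0.00
After 2 (year_end (apply 10% annual interest)): balance=$605.00 total_interest=$55.00
After 3 (year_end (apply 10% annual interest)): balance=$665.50 total_interest=$115.50
After 4 (month_end (apply 3% monthly interest)): balance=$685.46 total_interest=$135.46
After 5 (deposit($500)): balance=$1185.46 total_interest=$135.46
After 6 (deposit($1000)): balance=$2185.46 total_interest=$135.46
After 7 (withdraw($100)): balance=$2085.46 total_interest=$135.46
After 8 (deposit($100)): balance=$2185.46 total_interest=$135.46
After 9 (month_end (apply 3% monthly interest)): balance=$2251.02 total_interest=$201.02
After 10 (deposit($500)): balance=$2751.02 total_interest=$201.02
After 11 (year_end (apply 10% annual interest)): balance=$3026.12 total_interest=$476.12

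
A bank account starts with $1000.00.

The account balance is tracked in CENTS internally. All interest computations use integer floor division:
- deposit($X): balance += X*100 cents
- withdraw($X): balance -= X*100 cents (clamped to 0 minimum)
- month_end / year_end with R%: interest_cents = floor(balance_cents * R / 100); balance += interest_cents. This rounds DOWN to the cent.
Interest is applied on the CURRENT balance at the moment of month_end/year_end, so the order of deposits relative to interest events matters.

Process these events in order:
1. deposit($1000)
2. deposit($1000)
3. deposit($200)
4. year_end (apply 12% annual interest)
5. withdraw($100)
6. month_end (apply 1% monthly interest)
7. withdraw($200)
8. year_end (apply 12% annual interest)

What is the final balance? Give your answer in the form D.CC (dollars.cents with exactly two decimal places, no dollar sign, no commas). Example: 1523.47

Answer: 3717.10

Derivation:
After 1 (deposit($1000)): balance=$2000.00 total_interest=$0.00
After 2 (deposit($1000)): balance=$3000.00 total_interest=$0.00
After 3 (deposit($200)): balance=$3200.00 total_interest=$0.00
After 4 (year_end (apply 12% annual interest)): balance=$3584.00 total_interest=$384.00
After 5 (withdraw($100)): balance=$3484.00 total_interest=$384.00
After 6 (month_end (apply 1% monthly interest)): balance=$3518.84 total_interest=$418.84
After 7 (withdraw($200)): balance=$3318.84 total_interest=$418.84
After 8 (year_end (apply 12% annual interest)): balance=$3717.10 total_interest=$817.10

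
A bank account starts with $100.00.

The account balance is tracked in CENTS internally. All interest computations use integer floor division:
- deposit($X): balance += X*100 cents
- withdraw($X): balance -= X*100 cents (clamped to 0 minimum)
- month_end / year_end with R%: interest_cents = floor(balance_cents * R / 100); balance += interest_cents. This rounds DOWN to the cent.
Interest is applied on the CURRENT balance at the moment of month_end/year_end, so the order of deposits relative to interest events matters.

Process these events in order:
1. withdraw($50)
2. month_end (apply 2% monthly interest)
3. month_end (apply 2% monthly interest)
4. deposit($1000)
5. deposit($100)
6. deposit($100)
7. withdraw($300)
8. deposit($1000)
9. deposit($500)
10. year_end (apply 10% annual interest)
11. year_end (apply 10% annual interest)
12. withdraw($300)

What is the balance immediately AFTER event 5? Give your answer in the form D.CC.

After 1 (withdraw($50)): balance=$50.00 total_interest=$0.00
After 2 (month_end (apply 2% monthly interest)): balance=$51.00 total_interest=$1.00
After 3 (month_end (apply 2% monthly interest)): balance=$52.02 total_interest=$2.02
After 4 (deposit($1000)): balance=$1052.02 total_interest=$2.02
After 5 (deposit($100)): balance=$1152.02 total_interest=$2.02

Answer: 1152.02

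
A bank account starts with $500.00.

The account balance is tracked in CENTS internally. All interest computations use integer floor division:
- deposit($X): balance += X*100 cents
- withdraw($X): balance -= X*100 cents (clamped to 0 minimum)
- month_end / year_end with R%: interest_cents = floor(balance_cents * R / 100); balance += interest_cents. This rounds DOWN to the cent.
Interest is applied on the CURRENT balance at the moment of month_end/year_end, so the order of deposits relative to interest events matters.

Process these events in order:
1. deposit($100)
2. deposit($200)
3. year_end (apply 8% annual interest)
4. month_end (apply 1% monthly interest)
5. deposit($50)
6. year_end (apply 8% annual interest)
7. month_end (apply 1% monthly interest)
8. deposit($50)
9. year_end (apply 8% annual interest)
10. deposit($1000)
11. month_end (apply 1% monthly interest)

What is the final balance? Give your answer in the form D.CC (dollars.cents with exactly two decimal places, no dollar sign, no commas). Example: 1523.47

Answer: 2162.32

Derivation:
After 1 (deposit($100)): balance=$600.00 total_interest=$0.00
After 2 (deposit($200)): balance=$800.00 total_interest=$0.00
After 3 (year_end (apply 8% annual interest)): balance=$864.00 total_interest=$64.00
After 4 (month_end (apply 1% monthly interest)): balance=$872.64 total_interest=$72.64
After 5 (deposit($50)): balance=$922.64 total_interest=$72.64
After 6 (year_end (apply 8% annual interest)): balance=$996.45 total_interest=$146.45
After 7 (month_end (apply 1% monthly interest)): balance=$1006.41 total_interest=$156.41
After 8 (deposit($50)): balance=$1056.41 total_interest=$156.41
After 9 (year_end (apply 8% annual interest)): balance=$1140.92 total_interest=$240.92
After 10 (deposit($1000)): balance=$2140.92 total_interest=$240.92
After 11 (month_end (apply 1% monthly interest)): balance=$2162.32 total_interest=$262.32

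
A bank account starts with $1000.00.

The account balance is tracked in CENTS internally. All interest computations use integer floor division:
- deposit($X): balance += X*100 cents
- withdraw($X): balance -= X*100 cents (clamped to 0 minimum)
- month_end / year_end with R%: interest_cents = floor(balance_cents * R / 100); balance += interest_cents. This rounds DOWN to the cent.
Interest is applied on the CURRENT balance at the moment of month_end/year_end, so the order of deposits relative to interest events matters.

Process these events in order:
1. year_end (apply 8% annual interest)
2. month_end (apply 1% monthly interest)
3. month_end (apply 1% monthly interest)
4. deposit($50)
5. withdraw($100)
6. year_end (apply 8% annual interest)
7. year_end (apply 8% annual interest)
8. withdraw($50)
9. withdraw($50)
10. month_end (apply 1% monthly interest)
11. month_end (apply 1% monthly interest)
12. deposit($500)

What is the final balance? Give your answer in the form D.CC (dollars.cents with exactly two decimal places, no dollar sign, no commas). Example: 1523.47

After 1 (year_end (apply 8% annual interest)): balance=$1080.00 total_interest=$80.00
After 2 (month_end (apply 1% monthly interest)): balance=$1090.80 total_interest=$90.80
After 3 (month_end (apply 1% monthly interest)): balance=$1101.70 total_interest=$101.70
After 4 (deposit($50)): balance=$1151.70 total_interest=$101.70
After 5 (withdraw($100)): balance=$1051.70 total_interest=$101.70
After 6 (year_end (apply 8% annual interest)): balance=$1135.83 total_interest=$185.83
After 7 (year_end (apply 8% annual interest)): balance=$1226.69 total_interest=$276.69
After 8 (withdraw($50)): balance=$1176.69 total_interest=$276.69
After 9 (withdraw($50)): balance=$1126.69 total_interest=$276.69
After 10 (month_end (apply 1% monthly interest)): balance=$1137.95 total_interest=$287.95
After 11 (month_end (apply 1% monthly interest)): balance=$1149.32 total_interest=$299.32
After 12 (deposit($500)): balance=$1649.32 total_interest=$299.32

Answer: 1649.32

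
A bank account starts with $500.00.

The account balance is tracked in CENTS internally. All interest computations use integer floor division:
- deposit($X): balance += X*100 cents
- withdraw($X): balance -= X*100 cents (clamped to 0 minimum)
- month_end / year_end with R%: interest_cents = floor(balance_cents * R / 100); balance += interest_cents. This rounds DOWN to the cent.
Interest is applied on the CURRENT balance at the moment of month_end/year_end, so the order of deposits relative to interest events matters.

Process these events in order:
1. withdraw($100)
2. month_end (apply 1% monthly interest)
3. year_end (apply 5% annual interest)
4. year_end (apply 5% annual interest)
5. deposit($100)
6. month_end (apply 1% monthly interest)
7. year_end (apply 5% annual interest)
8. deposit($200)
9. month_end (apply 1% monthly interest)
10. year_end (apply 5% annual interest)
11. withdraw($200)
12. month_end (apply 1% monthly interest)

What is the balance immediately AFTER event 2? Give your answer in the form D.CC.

Answer: 404.00

Derivation:
After 1 (withdraw($100)): balance=$400.00 total_interest=$0.00
After 2 (month_end (apply 1% monthly interest)): balance=$404.00 total_interest=$4.00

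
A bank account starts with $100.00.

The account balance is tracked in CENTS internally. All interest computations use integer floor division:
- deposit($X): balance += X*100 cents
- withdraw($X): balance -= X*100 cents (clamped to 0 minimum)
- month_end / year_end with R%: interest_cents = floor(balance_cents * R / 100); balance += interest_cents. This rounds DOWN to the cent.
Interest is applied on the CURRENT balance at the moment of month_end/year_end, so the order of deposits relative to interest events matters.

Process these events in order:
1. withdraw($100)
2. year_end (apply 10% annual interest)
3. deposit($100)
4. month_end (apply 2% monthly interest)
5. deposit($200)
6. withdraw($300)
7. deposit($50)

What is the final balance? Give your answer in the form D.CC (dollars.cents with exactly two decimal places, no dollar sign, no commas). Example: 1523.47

After 1 (withdraw($100)): balance=$0.00 total_interest=$0.00
After 2 (year_end (apply 10% annual interest)): balance=$0.00 total_interest=$0.00
After 3 (deposit($100)): balance=$100.00 total_interest=$0.00
After 4 (month_end (apply 2% monthly interest)): balance=$102.00 total_interest=$2.00
After 5 (deposit($200)): balance=$302.00 total_interest=$2.00
After 6 (withdraw($300)): balance=$2.00 total_interest=$2.00
After 7 (deposit($50)): balance=$52.00 total_interest=$2.00

Answer: 52.00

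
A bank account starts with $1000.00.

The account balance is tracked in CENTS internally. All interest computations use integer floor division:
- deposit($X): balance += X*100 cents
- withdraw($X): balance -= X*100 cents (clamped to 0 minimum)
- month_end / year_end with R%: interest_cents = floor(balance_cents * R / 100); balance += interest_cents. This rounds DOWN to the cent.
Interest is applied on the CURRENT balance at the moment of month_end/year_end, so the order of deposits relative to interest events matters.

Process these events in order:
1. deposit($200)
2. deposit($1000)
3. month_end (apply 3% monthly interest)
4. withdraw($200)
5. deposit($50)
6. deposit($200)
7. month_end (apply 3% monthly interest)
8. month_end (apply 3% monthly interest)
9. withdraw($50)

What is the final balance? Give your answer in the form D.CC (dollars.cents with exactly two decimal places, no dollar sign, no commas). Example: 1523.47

Answer: 2407.04

Derivation:
After 1 (deposit($200)): balance=$1200.00 total_interest=$0.00
After 2 (deposit($1000)): balance=$2200.00 total_interest=$0.00
After 3 (month_end (apply 3% monthly interest)): balance=$2266.00 total_interest=$66.00
After 4 (withdraw($200)): balance=$2066.00 total_interest=$66.00
After 5 (deposit($50)): balance=$2116.00 total_interest=$66.00
After 6 (deposit($200)): balance=$2316.00 total_interest=$66.00
After 7 (month_end (apply 3% monthly interest)): balance=$2385.48 total_interest=$135.48
After 8 (month_end (apply 3% monthly interest)): balance=$2457.04 total_interest=$207.04
After 9 (withdraw($50)): balance=$2407.04 total_interest=$207.04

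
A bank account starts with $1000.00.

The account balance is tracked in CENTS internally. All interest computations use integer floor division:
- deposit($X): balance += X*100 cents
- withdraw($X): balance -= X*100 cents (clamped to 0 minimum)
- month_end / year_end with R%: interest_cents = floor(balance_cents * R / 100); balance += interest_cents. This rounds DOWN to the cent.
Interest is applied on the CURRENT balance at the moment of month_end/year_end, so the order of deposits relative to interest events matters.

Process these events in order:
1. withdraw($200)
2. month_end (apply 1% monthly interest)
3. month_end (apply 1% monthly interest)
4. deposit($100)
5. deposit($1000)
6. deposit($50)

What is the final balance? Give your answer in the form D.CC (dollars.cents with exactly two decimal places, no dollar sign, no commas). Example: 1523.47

Answer: 1966.08

Derivation:
After 1 (withdraw($200)): balance=$800.00 total_interest=$0.00
After 2 (month_end (apply 1% monthly interest)): balance=$808.00 total_interest=$8.00
After 3 (month_end (apply 1% monthly interest)): balance=$816.08 total_interest=$16.08
After 4 (deposit($100)): balance=$916.08 total_interest=$16.08
After 5 (deposit($1000)): balance=$1916.08 total_interest=$16.08
After 6 (deposit($50)): balance=$1966.08 total_interest=$16.08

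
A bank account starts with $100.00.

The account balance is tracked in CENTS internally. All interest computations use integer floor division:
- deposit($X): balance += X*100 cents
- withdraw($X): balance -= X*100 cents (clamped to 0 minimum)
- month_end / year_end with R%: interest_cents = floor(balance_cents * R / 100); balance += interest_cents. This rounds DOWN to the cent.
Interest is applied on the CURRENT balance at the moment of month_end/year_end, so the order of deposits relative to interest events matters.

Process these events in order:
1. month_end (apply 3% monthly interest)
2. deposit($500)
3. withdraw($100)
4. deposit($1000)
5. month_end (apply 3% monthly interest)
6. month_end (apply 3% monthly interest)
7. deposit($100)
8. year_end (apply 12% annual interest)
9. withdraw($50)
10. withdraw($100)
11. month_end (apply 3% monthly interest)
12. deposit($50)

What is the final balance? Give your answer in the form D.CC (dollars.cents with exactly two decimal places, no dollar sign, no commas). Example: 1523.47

After 1 (month_end (apply 3% monthly interest)): balance=$103.00 total_interest=$3.00
After 2 (deposit($500)): balance=$603.00 total_interest=$3.00
After 3 (withdraw($100)): balance=$503.00 total_interest=$3.00
After 4 (deposit($1000)): balance=$1503.00 total_interest=$3.00
After 5 (month_end (apply 3% monthly interest)): balance=$1548.09 total_interest=$48.09
After 6 (month_end (apply 3% monthly interest)): balance=$1594.53 total_interest=$94.53
After 7 (deposit($100)): balance=$1694.53 total_interest=$94.53
After 8 (year_end (apply 12% annual interest)): balance=$1897.87 total_interest=$297.87
After 9 (withdraw($50)): balance=$1847.87 total_interest=$297.87
After 10 (withdraw($100)): balance=$1747.87 total_interest=$297.87
After 11 (month_end (apply 3% monthly interest)): balance=$1800.30 total_interest=$350.30
After 12 (deposit($50)): balance=$1850.30 total_interest=$350.30

Answer: 1850.30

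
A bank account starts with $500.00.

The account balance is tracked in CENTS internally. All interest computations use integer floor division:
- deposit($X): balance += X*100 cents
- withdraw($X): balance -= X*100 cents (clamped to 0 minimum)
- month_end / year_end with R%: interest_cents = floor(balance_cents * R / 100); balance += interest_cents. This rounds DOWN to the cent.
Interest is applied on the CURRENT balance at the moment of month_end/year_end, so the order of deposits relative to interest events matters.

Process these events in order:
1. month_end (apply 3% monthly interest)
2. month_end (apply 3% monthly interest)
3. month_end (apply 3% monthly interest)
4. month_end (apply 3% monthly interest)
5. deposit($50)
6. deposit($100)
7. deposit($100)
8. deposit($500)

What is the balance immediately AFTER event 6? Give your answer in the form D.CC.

After 1 (month_end (apply 3% monthly interest)): balance=$515.00 total_interest=$15.00
After 2 (month_end (apply 3% monthly interest)): balance=$530.45 total_interest=$30.45
After 3 (month_end (apply 3% monthly interest)): balance=$546.36 total_interest=$46.36
After 4 (month_end (apply 3% monthly interest)): balance=$562.75 total_interest=$62.75
After 5 (deposit($50)): balance=$612.75 total_interest=$62.75
After 6 (deposit($100)): balance=$712.75 total_interest=$62.75

Answer: 712.75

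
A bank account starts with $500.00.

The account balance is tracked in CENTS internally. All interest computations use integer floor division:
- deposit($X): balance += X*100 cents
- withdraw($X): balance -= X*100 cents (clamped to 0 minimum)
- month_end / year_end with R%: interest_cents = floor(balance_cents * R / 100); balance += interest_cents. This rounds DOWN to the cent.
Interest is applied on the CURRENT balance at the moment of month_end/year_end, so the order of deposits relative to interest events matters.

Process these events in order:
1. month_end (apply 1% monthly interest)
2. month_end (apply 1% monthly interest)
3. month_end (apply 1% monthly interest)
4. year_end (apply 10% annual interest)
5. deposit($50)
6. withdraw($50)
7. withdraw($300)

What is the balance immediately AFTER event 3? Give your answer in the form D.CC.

After 1 (month_end (apply 1% monthly interest)): balance=$505.00 total_interest=$5.00
After 2 (month_end (apply 1% monthly interest)): balance=$510.05 total_interest=$10.05
After 3 (month_end (apply 1% monthly interest)): balance=$515.15 total_interest=$15.15

Answer: 515.15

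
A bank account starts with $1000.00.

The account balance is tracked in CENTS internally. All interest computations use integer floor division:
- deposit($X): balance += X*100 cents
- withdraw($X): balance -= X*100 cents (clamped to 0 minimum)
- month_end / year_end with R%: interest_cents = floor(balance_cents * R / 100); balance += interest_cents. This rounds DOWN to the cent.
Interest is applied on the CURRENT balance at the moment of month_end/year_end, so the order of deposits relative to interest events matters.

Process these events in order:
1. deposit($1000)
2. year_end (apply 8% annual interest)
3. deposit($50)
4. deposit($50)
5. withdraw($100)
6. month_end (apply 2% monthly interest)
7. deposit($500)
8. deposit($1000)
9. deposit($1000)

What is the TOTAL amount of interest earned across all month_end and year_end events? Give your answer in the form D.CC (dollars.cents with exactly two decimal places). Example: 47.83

After 1 (deposit($1000)): balance=$2000.00 total_interest=$0.00
After 2 (year_end (apply 8% annual interest)): balance=$2160.00 total_interest=$160.00
After 3 (deposit($50)): balance=$2210.00 total_interest=$160.00
After 4 (deposit($50)): balance=$2260.00 total_interest=$160.00
After 5 (withdraw($100)): balance=$2160.00 total_interest=$160.00
After 6 (month_end (apply 2% monthly interest)): balance=$2203.20 total_interest=$203.20
After 7 (deposit($500)): balance=$2703.20 total_interest=$203.20
After 8 (deposit($1000)): balance=$3703.20 total_interest=$203.20
After 9 (deposit($1000)): balance=$4703.20 total_interest=$203.20

Answer: 203.20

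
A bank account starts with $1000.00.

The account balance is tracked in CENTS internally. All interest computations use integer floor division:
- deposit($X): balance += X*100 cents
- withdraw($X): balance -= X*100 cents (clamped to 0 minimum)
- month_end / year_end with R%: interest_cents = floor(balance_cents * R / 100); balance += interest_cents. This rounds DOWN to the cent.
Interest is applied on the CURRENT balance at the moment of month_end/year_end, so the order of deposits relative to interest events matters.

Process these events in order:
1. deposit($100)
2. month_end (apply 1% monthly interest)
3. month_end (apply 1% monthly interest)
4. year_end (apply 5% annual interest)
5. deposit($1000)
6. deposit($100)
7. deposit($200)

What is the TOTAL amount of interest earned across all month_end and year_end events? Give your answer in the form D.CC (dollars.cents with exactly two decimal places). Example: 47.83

After 1 (deposit($100)): balance=$1100.00 total_interest=$0.00
After 2 (month_end (apply 1% monthly interest)): balance=$1111.00 total_interest=$11.00
After 3 (month_end (apply 1% monthly interest)): balance=$1122.11 total_interest=$22.11
After 4 (year_end (apply 5% annual interest)): balance=$1178.21 total_interest=$78.21
After 5 (deposit($1000)): balance=$2178.21 total_interest=$78.21
After 6 (deposit($100)): balance=$2278.21 total_interest=$78.21
After 7 (deposit($200)): balance=$2478.21 total_interest=$78.21

Answer: 78.21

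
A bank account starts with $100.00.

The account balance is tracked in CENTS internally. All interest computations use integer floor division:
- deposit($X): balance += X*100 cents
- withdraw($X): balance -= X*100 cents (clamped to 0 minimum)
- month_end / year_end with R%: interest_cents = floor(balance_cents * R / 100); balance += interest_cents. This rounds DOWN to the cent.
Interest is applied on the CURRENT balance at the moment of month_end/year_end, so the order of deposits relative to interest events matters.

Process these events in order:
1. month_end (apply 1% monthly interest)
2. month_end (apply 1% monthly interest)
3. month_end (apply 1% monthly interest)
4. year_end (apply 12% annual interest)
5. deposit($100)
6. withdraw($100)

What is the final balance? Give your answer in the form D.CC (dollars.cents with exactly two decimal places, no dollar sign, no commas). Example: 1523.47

Answer: 115.39

Derivation:
After 1 (month_end (apply 1% monthly interest)): balance=$101.00 total_interest=$1.00
After 2 (month_end (apply 1% monthly interest)): balance=$102.01 total_interest=$2.01
After 3 (month_end (apply 1% monthly interest)): balance=$103.03 total_interest=$3.03
After 4 (year_end (apply 12% annual interest)): balance=$115.39 total_interest=$15.39
After 5 (deposit($100)): balance=$215.39 total_interest=$15.39
After 6 (withdraw($100)): balance=$115.39 total_interest=$15.39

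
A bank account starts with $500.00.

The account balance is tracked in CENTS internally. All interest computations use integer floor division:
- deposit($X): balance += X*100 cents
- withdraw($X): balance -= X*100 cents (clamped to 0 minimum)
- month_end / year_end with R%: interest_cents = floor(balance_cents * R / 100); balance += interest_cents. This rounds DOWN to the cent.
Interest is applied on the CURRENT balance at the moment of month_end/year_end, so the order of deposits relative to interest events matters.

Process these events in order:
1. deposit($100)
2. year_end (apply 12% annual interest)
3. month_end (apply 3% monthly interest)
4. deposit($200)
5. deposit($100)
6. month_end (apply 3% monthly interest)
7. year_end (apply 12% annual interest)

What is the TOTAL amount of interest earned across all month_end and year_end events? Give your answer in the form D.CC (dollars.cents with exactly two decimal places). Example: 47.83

Answer: 244.55

Derivation:
After 1 (deposit($100)): balance=$600.00 total_interest=$0.00
After 2 (year_end (apply 12% annual interest)): balance=$672.00 total_interest=$72.00
After 3 (month_end (apply 3% monthly interest)): balance=$692.16 total_interest=$92.16
After 4 (deposit($200)): balance=$892.16 total_interest=$92.16
After 5 (deposit($100)): balance=$992.16 total_interest=$92.16
After 6 (month_end (apply 3% monthly interest)): balance=$1021.92 total_interest=$121.92
After 7 (year_end (apply 12% annual interest)): balance=$1144.55 total_interest=$244.55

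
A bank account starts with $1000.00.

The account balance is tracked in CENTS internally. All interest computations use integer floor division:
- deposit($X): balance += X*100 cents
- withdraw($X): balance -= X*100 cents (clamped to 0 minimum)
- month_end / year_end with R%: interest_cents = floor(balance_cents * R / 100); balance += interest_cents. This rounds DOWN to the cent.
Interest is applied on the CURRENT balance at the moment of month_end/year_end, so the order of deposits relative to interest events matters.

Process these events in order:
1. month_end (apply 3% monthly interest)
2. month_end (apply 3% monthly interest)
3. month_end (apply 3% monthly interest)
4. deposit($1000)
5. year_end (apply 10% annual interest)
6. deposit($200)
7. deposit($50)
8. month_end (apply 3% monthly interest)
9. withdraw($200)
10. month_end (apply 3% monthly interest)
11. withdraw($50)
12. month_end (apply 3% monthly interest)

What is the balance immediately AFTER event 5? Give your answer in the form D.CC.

After 1 (month_end (apply 3% monthly interest)): balance=$1030.00 total_interest=$30.00
After 2 (month_end (apply 3% monthly interest)): balance=$1060.90 total_interest=$60.90
After 3 (month_end (apply 3% monthly interest)): balance=$1092.72 total_interest=$92.72
After 4 (deposit($1000)): balance=$2092.72 total_interest=$92.72
After 5 (year_end (apply 10% annual interest)): balance=$2301.99 total_interest=$301.99

Answer: 2301.99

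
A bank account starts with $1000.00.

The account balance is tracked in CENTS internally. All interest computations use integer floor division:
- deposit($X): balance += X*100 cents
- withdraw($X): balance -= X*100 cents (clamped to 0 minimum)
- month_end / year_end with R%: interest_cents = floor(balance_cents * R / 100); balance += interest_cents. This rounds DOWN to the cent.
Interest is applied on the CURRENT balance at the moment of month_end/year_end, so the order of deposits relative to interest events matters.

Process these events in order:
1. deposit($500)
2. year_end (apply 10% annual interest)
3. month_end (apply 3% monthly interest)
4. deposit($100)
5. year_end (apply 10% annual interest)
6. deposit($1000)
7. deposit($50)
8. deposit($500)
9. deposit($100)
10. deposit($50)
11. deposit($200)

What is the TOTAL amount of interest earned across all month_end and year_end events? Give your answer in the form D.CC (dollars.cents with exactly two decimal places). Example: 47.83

Answer: 379.45

Derivation:
After 1 (deposit($500)): balance=$1500.00 total_interest=$0.00
After 2 (year_end (apply 10% annual interest)): balance=$1650.00 total_interest=$150.00
After 3 (month_end (apply 3% monthly interest)): balance=$1699.50 total_interest=$199.50
After 4 (deposit($100)): balance=$1799.50 total_interest=$199.50
After 5 (year_end (apply 10% annual interest)): balance=$1979.45 total_interest=$379.45
After 6 (deposit($1000)): balance=$2979.45 total_interest=$379.45
After 7 (deposit($50)): balance=$3029.45 total_interest=$379.45
After 8 (deposit($500)): balance=$3529.45 total_interest=$379.45
After 9 (deposit($100)): balance=$3629.45 total_interest=$379.45
After 10 (deposit($50)): balance=$3679.45 total_interest=$379.45
After 11 (deposit($200)): balance=$3879.45 total_interest=$379.45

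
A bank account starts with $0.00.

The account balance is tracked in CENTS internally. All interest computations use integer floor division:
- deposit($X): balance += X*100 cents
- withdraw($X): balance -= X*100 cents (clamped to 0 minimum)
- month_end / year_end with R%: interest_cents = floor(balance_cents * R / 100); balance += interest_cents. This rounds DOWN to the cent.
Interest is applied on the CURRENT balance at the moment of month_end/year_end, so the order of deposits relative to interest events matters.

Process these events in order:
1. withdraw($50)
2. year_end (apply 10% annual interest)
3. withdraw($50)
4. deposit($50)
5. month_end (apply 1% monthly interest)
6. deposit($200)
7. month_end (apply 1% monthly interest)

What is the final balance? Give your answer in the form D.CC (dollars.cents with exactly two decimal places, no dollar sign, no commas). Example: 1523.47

Answer: 253.00

Derivation:
After 1 (withdraw($50)): balance=$0.00 total_interest=$0.00
After 2 (year_end (apply 10% annual interest)): balance=$0.00 total_interest=$0.00
After 3 (withdraw($50)): balance=$0.00 total_interest=$0.00
After 4 (deposit($50)): balance=$50.00 total_interest=$0.00
After 5 (month_end (apply 1% monthly interest)): balance=$50.50 total_interest=$0.50
After 6 (deposit($200)): balance=$250.50 total_interest=$0.50
After 7 (month_end (apply 1% monthly interest)): balance=$253.00 total_interest=$3.00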